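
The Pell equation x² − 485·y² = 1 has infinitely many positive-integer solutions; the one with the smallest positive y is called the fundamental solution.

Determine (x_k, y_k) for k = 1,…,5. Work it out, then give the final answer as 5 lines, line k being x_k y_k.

√485 = [22; 44, …], period ℓ=1 (odd) → k=1
step 0: (22, 1)  from 22·(1,0) + (0,1)
step 1: (969, 44)  from 44·(22,1) + (1,0)
fundamental: x₁=969, y₁=44  (since 938961 − 485·1936 = 1)
(x_2, y_2) = (969·969 + 485·44·44, 969·44 + 44·969) = (1877921, 85272)
(x_3, y_3) = (969·1877921 + 485·44·85272, 969·85272 + 44·1877921) = (3639409929, 165257092)
(x_4, y_4) = (969·3639409929 + 485·44·165257092, 969·165257092 + 44·3639409929) = (7053174564481, 320268159024)
(x_5, y_5) = (969·7053174564481 + 485·44·320268159024, 969·320268159024 + 44·7053174564481) = (13669048666554249, 620679526931420)

969 44
1877921 85272
3639409929 165257092
7053174564481 320268159024
13669048666554249 620679526931420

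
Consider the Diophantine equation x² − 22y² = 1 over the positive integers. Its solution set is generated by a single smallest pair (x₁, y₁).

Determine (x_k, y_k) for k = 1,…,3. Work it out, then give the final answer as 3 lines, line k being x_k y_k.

d=22: √d = [4; 1,2,4,2,1,8] (ℓ=6, even), read p_5/q_5
a_0=4:  p_0=4·1+0=4,  q_0=4·0+1=1
a_1=1:  p_1=1·4+1=5,  q_1=1·1+0=1
…
a_4=2:  p_4=2·61+14=136,  q_4=2·13+3=29
a_5=1:  p_5=1·136+61=197,  q_5=1·29+13=42
fundamental: x₁=197, y₁=42  (since 38809 − 22·1764 = 1)
n=2: (197,42)∘(197,42) = (197·197+22·42·42, 197·42+42·197) = (77617,16548)
n=3: (77617,16548)∘(197,42) = (197·77617+22·42·16548, 197·16548+42·77617) = (30580901,6519870)

197 42
77617 16548
30580901 6519870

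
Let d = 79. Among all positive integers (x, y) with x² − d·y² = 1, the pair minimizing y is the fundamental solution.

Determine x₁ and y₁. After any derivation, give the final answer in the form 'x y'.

80 9

√79 → a₀=8, period (1,7,1,16); ℓ=4 even so k=3
step 0: (8, 1)  from 8·(1,0) + (0,1)
step 1: (9, 1)  from 1·(8,1) + (1,0)
step 2: (71, 8)  from 7·(9,1) + (8,1)
step 3: (80, 9)  from 1·(71,8) + (9,1)
fundamental: x₁=80, y₁=9  (since 6400 − 79·81 = 1)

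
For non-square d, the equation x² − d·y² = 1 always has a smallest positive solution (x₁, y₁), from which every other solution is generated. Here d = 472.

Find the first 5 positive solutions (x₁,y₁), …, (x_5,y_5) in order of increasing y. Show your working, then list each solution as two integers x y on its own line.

√472 = [21; 1,2,1,1,1,…,2,1,42, …], period ℓ=14 (even) → k=13
i=0: a=21 ⇒ p=21, q=1
…
i=2: a=2 ⇒ p=65, q=3
…
i=6: a=4 ⇒ p=1108, q=51
i=7: a=5 ⇒ p=5779, q=266
i=8: a=4 ⇒ p=24224, q=1115
…
i=10: a=1 ⇒ p=54227, q=2496
…
i=12: a=2 ⇒ p=222687, q=10250
i=13: a=1 ⇒ p=306917, q=14127
fundamental: x₁=306917, y₁=14127  (since 94198044889 − 472·199572129 = 1)
k=2:  x_2 = 306917·306917+472·14127·14127 = 188396089777,  y_2 = 306917·14127+14127·306917 = 8671632918
k=3:  x_3 = 306917·188396089777+472·14127·8671632918 = 115643925371868101,  y_3 = 306917·8671632918+14127·188396089777 = 5322943120573485
k=4:  x_4 = 306917·115643925371868101+472·14127·5322943120573485 = 70986173286526887819457,  y_4 = 306917·5322943120573485+14127·115643925371868101 = 3267403467465432958572
k=5:  x_5 = 306917·70986173286526887819457+472·14127·3267403467465432958572 = 43573726693046301732396700037,  y_5 = 306917·3267403467465432958572+14127·70986173286526887819457 = 2005643340042853631571511563

306917 14127
188396089777 8671632918
115643925371868101 5322943120573485
70986173286526887819457 3267403467465432958572
43573726693046301732396700037 2005643340042853631571511563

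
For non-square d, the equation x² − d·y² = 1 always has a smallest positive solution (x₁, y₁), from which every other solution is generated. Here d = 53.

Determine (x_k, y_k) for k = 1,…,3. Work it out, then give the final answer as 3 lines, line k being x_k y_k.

[7; 3,1,1,3,14] for √53; ℓ=5 ⇒ convergent index 9
k=0  a_k=7  p_k/q_k = 7/1
k=1  a_k=3  p_k/q_k = 22/3
…
k=3  a_k=1  p_k/q_k = 51/7
k=4  a_k=3  p_k/q_k = 182/25
k=5  a_k=14  p_k/q_k = 2599/357
k=6  a_k=3  p_k/q_k = 7979/1096
k=7  a_k=1  p_k/q_k = 10578/1453
k=8  a_k=1  p_k/q_k = 18557/2549
k=9  a_k=3  p_k/q_k = 66249/9100
fundamental: x₁=66249, y₁=9100  (since 4388930001 − 53·82810000 = 1)
k=2:  x_2 = 66249·66249+53·9100·9100 = 8777860001,  y_2 = 66249·9100+9100·66249 = 1205731800
k=3:  x_3 = 66249·8777860001+53·9100·1205731800 = 1163048894346249,  y_3 = 66249·1205731800+9100·8777860001 = 159757052027300

66249 9100
8777860001 1205731800
1163048894346249 159757052027300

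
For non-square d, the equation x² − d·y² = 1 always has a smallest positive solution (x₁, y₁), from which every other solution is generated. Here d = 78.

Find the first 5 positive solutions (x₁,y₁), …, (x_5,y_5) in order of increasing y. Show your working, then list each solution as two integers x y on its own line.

√78 → a₀=8, period (1,4,1,16); ℓ=4 even so k=3
step 0: (8, 1)  from 8·(1,0) + (0,1)
step 1: (9, 1)  from 1·(8,1) + (1,0)
step 2: (44, 5)  from 4·(9,1) + (8,1)
step 3: (53, 6)  from 1·(44,5) + (9,1)
→ (53, 6).  Check: 53²=2809, 78·6²=2808, difference 1.
(53+6√78)^2 = 5617 + 636√78
(53+6√78)^3 = 595349 + 67410√78
(53+6√78)^4 = 63101377 + 7144824√78
(53+6√78)^5 = 6688150613 + 757283934√78

53 6
5617 636
595349 67410
63101377 7144824
6688150613 757283934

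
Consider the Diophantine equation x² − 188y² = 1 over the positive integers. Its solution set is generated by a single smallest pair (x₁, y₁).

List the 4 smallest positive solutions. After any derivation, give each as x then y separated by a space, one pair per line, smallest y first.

√188 → a₀=13, period (1,2,2,6,2,2,1,26); ℓ=8 even so k=7
a_0=13:  p_0=13·1+0=13,  q_0=13·0+1=1
…
a_3=2:  p_3=2·41+14=96,  q_3=2·3+1=7
a_4=6:  p_4=6·96+41=617,  q_4=6·7+3=45
…
a_6=2:  p_6=2·1330+617=3277,  q_6=2·97+45=239
a_7=1:  p_7=1·3277+1330=4607,  q_7=1·239+97=336
→ (4607, 336).  Check: 4607²=21224449, 188·336²=21224448, difference 1.
(x_2, y_2) = (4607·4607 + 188·336·336, 4607·336 + 336·4607) = (42448897, 3095904)
(x_3, y_3) = (4607·42448897 + 188·336·3095904, 4607·3095904 + 336·42448897) = (391124132351, 28525659120)
(x_4, y_4) = (4607·391124132351 + 188·336·28525659120, 4607·28525659120 + 336·391124132351) = (3603817713033217, 262835420035776)

4607 336
42448897 3095904
391124132351 28525659120
3603817713033217 262835420035776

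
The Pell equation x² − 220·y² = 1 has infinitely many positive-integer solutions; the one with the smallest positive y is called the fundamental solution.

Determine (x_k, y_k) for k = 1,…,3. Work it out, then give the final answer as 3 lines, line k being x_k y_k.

89 6
15841 1068
2819609 190098

d=220: √d = [14; 1,4,1,28] (ℓ=4, even), read p_3/q_3
i=0: a=14 ⇒ p=14, q=1
…
i=2: a=4 ⇒ p=74, q=5
i=3: a=1 ⇒ p=89, q=6
→ (89, 6).  Check: 89²=7921, 220·6²=7920, difference 1.
n=2: (89,6)∘(89,6) = (89·89+220·6·6, 89·6+6·89) = (15841,1068)
n=3: (15841,1068)∘(89,6) = (89·15841+220·6·1068, 89·1068+6·15841) = (2819609,190098)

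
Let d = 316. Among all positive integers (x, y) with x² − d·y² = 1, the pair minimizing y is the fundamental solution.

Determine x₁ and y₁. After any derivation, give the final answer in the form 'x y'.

12799 720

d=316: √d = [17; 1,3,2,8,2,3,1,34] (ℓ=8, even), read p_7/q_7
step 0: (17, 1)  from 17·(1,0) + (0,1)
…
step 4: (1351, 76)  from 8·(160,9) + (71,4)
step 5: (2862, 161)  from 2·(1351,76) + (160,9)
step 6: (9937, 559)  from 3·(2862,161) + (1351,76)
step 7: (12799, 720)  from 1·(9937,559) + (2862,161)
(x₁, y₁) = (12799, 720);  12799² − 316·720² = 1 ✓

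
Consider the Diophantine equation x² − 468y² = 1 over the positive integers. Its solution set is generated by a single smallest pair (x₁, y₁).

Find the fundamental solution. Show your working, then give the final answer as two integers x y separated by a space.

649 30

[21; 1,1,1,2,1,1,1,42] for √468; ℓ=8 ⇒ convergent index 7
step 0: (21, 1)  from 21·(1,0) + (0,1)
step 1: (22, 1)  from 1·(21,1) + (1,0)
…
step 5: (238, 11)  from 1·(173,8) + (65,3)
step 6: (411, 19)  from 1·(238,11) + (173,8)
step 7: (649, 30)  from 1·(411,19) + (238,11)
→ (649, 30).  Check: 649²=421201, 468·30²=421200, difference 1.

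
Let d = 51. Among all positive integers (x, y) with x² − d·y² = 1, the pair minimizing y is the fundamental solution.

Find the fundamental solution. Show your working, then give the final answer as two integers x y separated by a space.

d=51: √d = [7; 7,14] (ℓ=2, even), read p_1/q_1
k=0  a_k=7  p_k/q_k = 7/1
k=1  a_k=7  p_k/q_k = 50/7
→ (50, 7).  Check: 50²=2500, 51·7²=2499, difference 1.

50 7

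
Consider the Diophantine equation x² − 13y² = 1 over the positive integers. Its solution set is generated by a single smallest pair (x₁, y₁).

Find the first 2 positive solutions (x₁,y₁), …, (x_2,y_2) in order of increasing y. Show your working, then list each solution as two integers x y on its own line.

√13 → a₀=3, period (1,1,1,1,6); ℓ=5 odd so k=9
i=0: a=3 ⇒ p=3, q=1
…
i=2: a=1 ⇒ p=7, q=2
…
i=4: a=1 ⇒ p=18, q=5
…
i=6: a=1 ⇒ p=137, q=38
i=7: a=1 ⇒ p=256, q=71
i=8: a=1 ⇒ p=393, q=109
i=9: a=1 ⇒ p=649, q=180
fundamental: x₁=649, y₁=180  (since 421201 − 13·32400 = 1)
n=2: (649,180)∘(649,180) = (649·649+13·180·180, 649·180+180·649) = (842401,233640)

649 180
842401 233640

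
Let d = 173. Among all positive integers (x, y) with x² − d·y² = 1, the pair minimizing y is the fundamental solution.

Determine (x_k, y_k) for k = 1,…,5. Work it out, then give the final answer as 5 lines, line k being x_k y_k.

2499849 190060
12498490045601 950242601880
62488675684008728649 4750926036134042180
312424506839974574118902401 23753195401006348176659760
1562028181998744709597444087746249 118758803540015886040113314710300

[13; 6,1,1,6,26] for √173; ℓ=5 ⇒ convergent index 9
a_0=13:  p_0=13·1+0=13,  q_0=13·0+1=1
a_1=6:  p_1=6·13+1=79,  q_1=6·1+0=6
…
a_3=1:  p_3=1·92+79=171,  q_3=1·7+6=13
a_4=6:  p_4=6·171+92=1118,  q_4=6·13+7=85
a_5=26:  p_5=26·1118+171=29239,  q_5=26·85+13=2223
…
a_8=1:  p_8=1·205791+176552=382343,  q_8=1·15646+13423=29069
a_9=6:  p_9=6·382343+205791=2499849,  q_9=6·29069+15646=190060
→ (2499849, 190060).  Check: 2499849²=6249245022801, 173·190060²=6249245022800, difference 1.
(2499849+190060√173)^2 = 12498490045601 + 950242601880√173
(2499849+190060√173)^3 = 62488675684008728649 + 4750926036134042180√173
(2499849+190060√173)^4 = 312424506839974574118902401 + 23753195401006348176659760√173
(2499849+190060√173)^5 = 1562028181998744709597444087746249 + 118758803540015886040113314710300√173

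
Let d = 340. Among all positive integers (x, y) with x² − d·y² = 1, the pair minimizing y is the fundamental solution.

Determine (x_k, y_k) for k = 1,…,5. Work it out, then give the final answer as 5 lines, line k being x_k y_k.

285769 15498
163327842721 8857695924
93348068572789129 5062509812995614
53351968415791425367681 2893416733491029538408
30492677324331251603220874249 1653697613020933530509635890

[18; 2,3,1,1,1,…,3,2,36] for √340; ℓ=14 ⇒ convergent index 13
i=0: a=18 ⇒ p=18, q=1
…
i=8: a=1 ⇒ p=7265, q=394
i=9: a=1 ⇒ p=13774, q=747
…
i=12: a=3 ⇒ p=125478, q=6805
i=13: a=2 ⇒ p=285769, q=15498
→ (285769, 15498).  Check: 285769²=81663921361, 340·15498²=81663921360, difference 1.
(285769+15498√340)^2 = 163327842721 + 8857695924√340
(285769+15498√340)^3 = 93348068572789129 + 5062509812995614√340
(285769+15498√340)^4 = 53351968415791425367681 + 2893416733491029538408√340
(285769+15498√340)^5 = 30492677324331251603220874249 + 1653697613020933530509635890√340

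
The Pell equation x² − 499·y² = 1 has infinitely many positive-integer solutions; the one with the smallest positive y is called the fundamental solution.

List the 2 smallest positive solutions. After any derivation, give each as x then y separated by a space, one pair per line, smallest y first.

4490 201
40320199 1804980

d=499: √d = [22; 2,1,21,1,2,44] (ℓ=6, even), read p_5/q_5
step 0: (22, 1)  from 22·(1,0) + (0,1)
…
step 4: (1519, 68)  from 1·(1452,65) + (67,3)
step 5: (4490, 201)  from 2·(1519,68) + (1452,65)
→ (4490, 201).  Check: 4490²=20160100, 499·201²=20160099, difference 1.
(4490+201√499)^2 = 40320199 + 1804980√499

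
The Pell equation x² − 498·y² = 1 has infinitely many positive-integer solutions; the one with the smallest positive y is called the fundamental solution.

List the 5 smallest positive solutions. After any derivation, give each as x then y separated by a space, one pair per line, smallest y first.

179777 8056
64639539457 2896567024
23241404969742401 1041472259739240
8356540122426119709697 374465516875386131936
3004627427155559641130652737 134640574453571113022377304

d=498: √d = [22; 3,6,22,6,3,44] (ℓ=6, even), read p_5/q_5
i=0: a=22 ⇒ p=22, q=1
i=1: a=3 ⇒ p=67, q=3
i=2: a=6 ⇒ p=424, q=19
…
i=4: a=6 ⇒ p=56794, q=2545
i=5: a=3 ⇒ p=179777, q=8056
(x₁, y₁) = (179777, 8056);  179777² − 498·8056² = 1 ✓
(179777+8056√498)^2 = 64639539457 + 2896567024√498
(179777+8056√498)^3 = 23241404969742401 + 1041472259739240√498
(179777+8056√498)^4 = 8356540122426119709697 + 374465516875386131936√498
(179777+8056√498)^5 = 3004627427155559641130652737 + 134640574453571113022377304√498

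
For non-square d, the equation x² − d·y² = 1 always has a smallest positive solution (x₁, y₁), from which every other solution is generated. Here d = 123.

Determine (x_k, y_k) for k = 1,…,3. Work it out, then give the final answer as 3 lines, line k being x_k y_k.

[11; 11,22] for √123; ℓ=2 ⇒ convergent index 1
k=0  a_k=11  p_k/q_k = 11/1
k=1  a_k=11  p_k/q_k = 122/11
(x₁, y₁) = (122, 11);  122² − 123·11² = 1 ✓
(x_2, y_2) = (122·122 + 123·11·11, 122·11 + 11·122) = (29767, 2684)
(x_3, y_3) = (122·29767 + 123·11·2684, 122·2684 + 11·29767) = (7263026, 654885)

122 11
29767 2684
7263026 654885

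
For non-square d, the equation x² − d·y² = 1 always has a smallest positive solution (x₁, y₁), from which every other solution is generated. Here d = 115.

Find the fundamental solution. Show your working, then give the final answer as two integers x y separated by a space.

d=115: √d = [10; 1,2,1,1,1,1,1,2,1,20] (ℓ=10, even), read p_9/q_9
step 0: (10, 1)  from 10·(1,0) + (0,1)
…
step 3: (43, 4)  from 1·(32,3) + (11,1)
step 4: (75, 7)  from 1·(43,4) + (32,3)
step 5: (118, 11)  from 1·(75,7) + (43,4)
…
step 7: (311, 29)  from 1·(193,18) + (118,11)
step 8: (815, 76)  from 2·(311,29) + (193,18)
step 9: (1126, 105)  from 1·(815,76) + (311,29)
fundamental: x₁=1126, y₁=105  (since 1267876 − 115·11025 = 1)

1126 105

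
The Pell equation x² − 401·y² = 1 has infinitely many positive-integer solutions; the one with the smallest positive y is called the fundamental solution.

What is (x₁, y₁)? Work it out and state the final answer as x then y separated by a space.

√401 → a₀=20, period (40); ℓ=1 odd so k=1
a_0=20:  p_0=20·1+0=20,  q_0=20·0+1=1
a_1=40:  p_1=40·20+1=801,  q_1=40·1+0=40
(x₁, y₁) = (801, 40);  801² − 401·40² = 1 ✓

801 40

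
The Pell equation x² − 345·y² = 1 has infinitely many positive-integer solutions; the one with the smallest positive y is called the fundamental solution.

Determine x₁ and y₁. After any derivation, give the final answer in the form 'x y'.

6761 364

[18; 1,1,2,1,6,1,2,1,1,36] for √345; ℓ=10 ⇒ convergent index 9
a_0=18:  p_0=18·1+0=18,  q_0=18·0+1=1
…
a_2=1:  p_2=1·19+18=37,  q_2=1·1+1=2
…
a_4=1:  p_4=1·93+37=130,  q_4=1·5+2=7
…
a_6=1:  p_6=1·873+130=1003,  q_6=1·47+7=54
a_7=2:  p_7=2·1003+873=2879,  q_7=2·54+47=155
a_8=1:  p_8=1·2879+1003=3882,  q_8=1·155+54=209
a_9=1:  p_9=1·3882+2879=6761,  q_9=1·209+155=364
→ (6761, 364).  Check: 6761²=45711121, 345·364²=45711120, difference 1.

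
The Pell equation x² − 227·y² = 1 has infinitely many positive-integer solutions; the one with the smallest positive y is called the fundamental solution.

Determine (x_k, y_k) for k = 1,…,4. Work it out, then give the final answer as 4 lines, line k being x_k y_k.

√227 = [15; 15,30, …], period ℓ=2 (even) → k=1
a_0=15:  p_0=15·1+0=15,  q_0=15·0+1=1
a_1=15:  p_1=15·15+1=226,  q_1=15·1+0=15
→ (226, 15).  Check: 226²=51076, 227·15²=51075, difference 1.
(226+15√227)^2 = 102151 + 6780√227
(226+15√227)^3 = 46172026 + 3064545√227
(226+15√227)^4 = 20869653601 + 1385167560√227

226 15
102151 6780
46172026 3064545
20869653601 1385167560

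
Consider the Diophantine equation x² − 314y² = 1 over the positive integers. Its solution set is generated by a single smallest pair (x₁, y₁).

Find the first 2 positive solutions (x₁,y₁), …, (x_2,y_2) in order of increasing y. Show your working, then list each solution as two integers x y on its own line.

√314 = [17; 1,2,1,1,2,1,34, …], period ℓ=7 (odd) → k=13
step 0: (17, 1)  from 17·(1,0) + (0,1)
step 1: (18, 1)  from 1·(17,1) + (1,0)
step 2: (53, 3)  from 2·(18,1) + (17,1)
step 3: (71, 4)  from 1·(53,3) + (18,1)
…
step 5: (319, 18)  from 2·(124,7) + (71,4)
step 6: (443, 25)  from 1·(319,18) + (124,7)
…
step 11: (109882, 6201)  from 1·(62853,3547) + (47029,2654)
step 12: (282617, 15949)  from 2·(109882,6201) + (62853,3547)
step 13: (392499, 22150)  from 1·(282617,15949) + (109882,6201)
fundamental: x₁=392499, y₁=22150  (since 154055465001 − 314·490622500 = 1)
k=2:  x_2 = 392499·392499+314·22150·22150 = 308110930001,  y_2 = 392499·22150+22150·392499 = 17387705700

392499 22150
308110930001 17387705700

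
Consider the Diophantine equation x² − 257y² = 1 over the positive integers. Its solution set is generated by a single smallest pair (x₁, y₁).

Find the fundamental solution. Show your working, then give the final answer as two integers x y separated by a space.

d=257: √d = [16; 32] (ℓ=1, odd), read p_1/q_1
k=0  a_k=16  p_k/q_k = 16/1
k=1  a_k=32  p_k/q_k = 513/32
→ (513, 32).  Check: 513²=263169, 257·32²=263168, difference 1.

513 32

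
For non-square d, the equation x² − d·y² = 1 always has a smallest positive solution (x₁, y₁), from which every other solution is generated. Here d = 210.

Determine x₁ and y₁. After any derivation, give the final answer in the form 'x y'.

29 2

√210 → a₀=14, period (2,28); ℓ=2 even so k=1
k=0  a_k=14  p_k/q_k = 14/1
k=1  a_k=2  p_k/q_k = 29/2
(x₁, y₁) = (29, 2);  29² − 210·2² = 1 ✓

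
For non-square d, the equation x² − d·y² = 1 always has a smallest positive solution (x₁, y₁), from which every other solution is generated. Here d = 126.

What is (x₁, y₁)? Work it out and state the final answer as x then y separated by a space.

d=126: √d = [11; 4,2,4,22] (ℓ=4, even), read p_3/q_3
step 0: (11, 1)  from 11·(1,0) + (0,1)
step 1: (45, 4)  from 4·(11,1) + (1,0)
step 2: (101, 9)  from 2·(45,4) + (11,1)
step 3: (449, 40)  from 4·(101,9) + (45,4)
fundamental: x₁=449, y₁=40  (since 201601 − 126·1600 = 1)

449 40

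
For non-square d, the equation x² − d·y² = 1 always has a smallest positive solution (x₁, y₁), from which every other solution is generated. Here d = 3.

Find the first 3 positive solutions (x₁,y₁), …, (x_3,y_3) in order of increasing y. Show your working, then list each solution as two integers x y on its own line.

2 1
7 4
26 15

d=3: √d = [1; 1,2] (ℓ=2, even), read p_1/q_1
k=0  a_k=1  p_k/q_k = 1/1
k=1  a_k=1  p_k/q_k = 2/1
→ (2, 1).  Check: 2²=4, 3·1²=3, difference 1.
n=2: (2,1)∘(2,1) = (2·2+3·1·1, 2·1+1·2) = (7,4)
n=3: (7,4)∘(2,1) = (2·7+3·1·4, 2·4+1·7) = (26,15)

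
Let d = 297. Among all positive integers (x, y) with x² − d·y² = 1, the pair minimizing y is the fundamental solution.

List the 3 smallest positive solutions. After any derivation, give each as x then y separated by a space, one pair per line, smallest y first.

48599 2820
4723725601 274098360
459136680917399 26641812392460

[17; 4,3,1,1,2,1,1,3,4,34] for √297; ℓ=10 ⇒ convergent index 9
a_0=17:  p_0=17·1+0=17,  q_0=17·0+1=1
…
a_2=3:  p_2=3·69+17=224,  q_2=3·4+1=13
a_3=1:  p_3=1·224+69=293,  q_3=1·13+4=17
a_4=1:  p_4=1·293+224=517,  q_4=1·17+13=30
…
a_8=3:  p_8=3·3171+1844=11357,  q_8=3·184+107=659
a_9=4:  p_9=4·11357+3171=48599,  q_9=4·659+184=2820
(x₁, y₁) = (48599, 2820);  48599² − 297·2820² = 1 ✓
n=2: (48599,2820)∘(48599,2820) = (48599·48599+297·2820·2820, 48599·2820+2820·48599) = (4723725601,274098360)
n=3: (4723725601,274098360)∘(48599,2820) = (48599·4723725601+297·2820·274098360, 48599·274098360+2820·4723725601) = (459136680917399,26641812392460)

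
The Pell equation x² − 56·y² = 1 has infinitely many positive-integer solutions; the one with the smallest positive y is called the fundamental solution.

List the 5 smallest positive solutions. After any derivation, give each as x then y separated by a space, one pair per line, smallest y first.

15 2
449 60
13455 1798
403201 53880
12082575 1614602

d=56: √d = [7; 2,14] (ℓ=2, even), read p_1/q_1
a_0=7:  p_0=7·1+0=7,  q_0=7·0+1=1
a_1=2:  p_1=2·7+1=15,  q_1=2·1+0=2
(x₁, y₁) = (15, 2);  15² − 56·2² = 1 ✓
(x_2, y_2) = (15·15 + 56·2·2, 15·2 + 2·15) = (449, 60)
(x_3, y_3) = (15·449 + 56·2·60, 15·60 + 2·449) = (13455, 1798)
(x_4, y_4) = (15·13455 + 56·2·1798, 15·1798 + 2·13455) = (403201, 53880)
(x_5, y_5) = (15·403201 + 56·2·53880, 15·53880 + 2·403201) = (12082575, 1614602)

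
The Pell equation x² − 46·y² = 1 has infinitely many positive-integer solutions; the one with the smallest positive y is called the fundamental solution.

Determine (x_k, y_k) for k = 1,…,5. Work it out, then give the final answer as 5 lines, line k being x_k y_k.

√46 = [6; 1,3,1,1,2,6,2,1,1,3,1,12, …], period ℓ=12 (even) → k=11
a_0=6:  p_0=6·1+0=6,  q_0=6·0+1=1
a_1=1:  p_1=1·6+1=7,  q_1=1·1+0=1
a_2=3:  p_2=3·7+6=27,  q_2=3·1+1=4
a_3=1:  p_3=1·27+7=34,  q_3=1·4+1=5
…
a_7=2:  p_7=2·997+156=2150,  q_7=2·147+23=317
…
a_10=3:  p_10=3·5297+3147=19038,  q_10=3·781+464=2807
a_11=1:  p_11=1·19038+5297=24335,  q_11=1·2807+781=3588
(x₁, y₁) = (24335, 3588);  24335² − 46·3588² = 1 ✓
k=2:  x_2 = 24335·24335+46·3588·3588 = 1184384449,  y_2 = 24335·3588+3588·24335 = 174627960
k=3:  x_3 = 24335·1184384449+46·3588·174627960 = 57643991108495,  y_3 = 24335·174627960+3588·1184384449 = 8499142809612
k=4:  x_4 = 24335·57643991108495+46·3588·8499142809612 = 2805533046066067201,  y_4 = 24335·8499142809612+3588·57643991108495 = 413653280369188080
k=5:  x_5 = 24335·2805533046066067201+46·3588·413653280369188080 = 136545293294391499564175,  y_5 = 24335·413653280369188080+3588·2805533046066067201 = 20132505147069241043988

24335 3588
1184384449 174627960
57643991108495 8499142809612
2805533046066067201 413653280369188080
136545293294391499564175 20132505147069241043988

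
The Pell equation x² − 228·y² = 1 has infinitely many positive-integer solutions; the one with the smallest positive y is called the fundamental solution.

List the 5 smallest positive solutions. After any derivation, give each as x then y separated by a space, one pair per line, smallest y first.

151 10
45601 3020
13771351 912030
4158902401 275430040
1255974753751 83178960050

[15; 10,30] for √228; ℓ=2 ⇒ convergent index 1
i=0: a=15 ⇒ p=15, q=1
i=1: a=10 ⇒ p=151, q=10
fundamental: x₁=151, y₁=10  (since 22801 − 228·100 = 1)
n=2: (151,10)∘(151,10) = (151·151+228·10·10, 151·10+10·151) = (45601,3020)
n=3: (45601,3020)∘(151,10) = (151·45601+228·10·3020, 151·3020+10·45601) = (13771351,912030)
n=4: (13771351,912030)∘(151,10) = (151·13771351+228·10·912030, 151·912030+10·13771351) = (4158902401,275430040)
n=5: (4158902401,275430040)∘(151,10) = (151·4158902401+228·10·275430040, 151·275430040+10·4158902401) = (1255974753751,83178960050)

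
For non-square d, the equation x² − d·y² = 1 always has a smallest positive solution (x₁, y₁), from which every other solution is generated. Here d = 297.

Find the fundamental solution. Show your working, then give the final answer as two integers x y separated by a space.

[17; 4,3,1,1,2,1,1,3,4,34] for √297; ℓ=10 ⇒ convergent index 9
a_0=17:  p_0=17·1+0=17,  q_0=17·0+1=1
…
a_2=3:  p_2=3·69+17=224,  q_2=3·4+1=13
a_3=1:  p_3=1·224+69=293,  q_3=1·13+4=17
…
a_5=2:  p_5=2·517+293=1327,  q_5=2·30+17=77
a_6=1:  p_6=1·1327+517=1844,  q_6=1·77+30=107
…
a_8=3:  p_8=3·3171+1844=11357,  q_8=3·184+107=659
a_9=4:  p_9=4·11357+3171=48599,  q_9=4·659+184=2820
→ (48599, 2820).  Check: 48599²=2361862801, 297·2820²=2361862800, difference 1.

48599 2820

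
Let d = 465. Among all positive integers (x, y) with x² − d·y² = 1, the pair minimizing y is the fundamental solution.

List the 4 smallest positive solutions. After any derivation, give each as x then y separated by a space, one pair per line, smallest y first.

d=465: √d = [21; 1,1,3,2,2,2,3,1,1,42] (ℓ=10, even), read p_9/q_9
step 0: (21, 1)  from 21·(1,0) + (0,1)
step 1: (22, 1)  from 1·(21,1) + (1,0)
step 2: (43, 2)  from 1·(22,1) + (21,1)
step 3: (151, 7)  from 3·(43,2) + (22,1)
step 4: (345, 16)  from 2·(151,7) + (43,2)
…
step 7: (6922, 321)  from 3·(2027,94) + (841,39)
step 8: (8949, 415)  from 1·(6922,321) + (2027,94)
step 9: (15871, 736)  from 1·(8949,415) + (6922,321)
→ (15871, 736).  Check: 15871²=251888641, 465·736²=251888640, difference 1.
n=2: (15871,736)∘(15871,736) = (15871·15871+465·736·736, 15871·736+736·15871) = (503777281,23362112)
n=3: (503777281,23362112)∘(15871,736) = (15871·503777281+465·736·23362112, 15871·23362112+736·503777281) = (15990898437631,741560158368)
n=4: (15990898437631,741560158368)∘(15871,736) = (15871·15990898437631+465·736·741560158368, 15871·741560158368+736·15990898437631) = (507583097703505921,23538602523554944)

15871 736
503777281 23362112
15990898437631 741560158368
507583097703505921 23538602523554944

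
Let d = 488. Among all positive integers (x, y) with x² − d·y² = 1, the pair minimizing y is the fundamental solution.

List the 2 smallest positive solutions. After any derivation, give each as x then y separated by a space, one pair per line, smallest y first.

√488 → a₀=22, period (11,44); ℓ=2 even so k=1
k=0  a_k=22  p_k/q_k = 22/1
k=1  a_k=11  p_k/q_k = 243/11
→ (243, 11).  Check: 243²=59049, 488·11²=59048, difference 1.
(x_2, y_2) = (243·243 + 488·11·11, 243·11 + 11·243) = (118097, 5346)

243 11
118097 5346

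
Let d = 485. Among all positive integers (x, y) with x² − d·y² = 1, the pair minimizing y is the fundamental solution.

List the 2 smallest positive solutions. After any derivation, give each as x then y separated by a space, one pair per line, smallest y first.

d=485: √d = [22; 44] (ℓ=1, odd), read p_1/q_1
step 0: (22, 1)  from 22·(1,0) + (0,1)
step 1: (969, 44)  from 44·(22,1) + (1,0)
fundamental: x₁=969, y₁=44  (since 938961 − 485·1936 = 1)
k=2:  x_2 = 969·969+485·44·44 = 1877921,  y_2 = 969·44+44·969 = 85272

969 44
1877921 85272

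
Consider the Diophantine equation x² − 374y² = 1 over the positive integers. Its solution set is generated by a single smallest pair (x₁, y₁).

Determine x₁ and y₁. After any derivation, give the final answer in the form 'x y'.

d=374: √d = [19; 2,1,18,1,2,38] (ℓ=6, even), read p_5/q_5
k=0  a_k=19  p_k/q_k = 19/1
k=1  a_k=2  p_k/q_k = 39/2
…
k=3  a_k=18  p_k/q_k = 1083/56
k=4  a_k=1  p_k/q_k = 1141/59
k=5  a_k=2  p_k/q_k = 3365/174
→ (3365, 174).  Check: 3365²=11323225, 374·174²=11323224, difference 1.

3365 174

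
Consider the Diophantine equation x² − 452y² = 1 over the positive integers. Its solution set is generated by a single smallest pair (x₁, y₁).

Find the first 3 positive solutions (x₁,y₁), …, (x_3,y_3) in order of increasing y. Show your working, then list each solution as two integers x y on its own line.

1204353 56648
2900932297217 136448377488
6987493029899166849 328664025545553880

√452 = [21; 3,1,5,3,10,3,5,1,3,42, …], period ℓ=10 (even) → k=9
step 0: (21, 1)  from 21·(1,0) + (0,1)
step 1: (64, 3)  from 3·(21,1) + (1,0)
step 2: (85, 4)  from 1·(64,3) + (21,1)
…
step 4: (1552, 73)  from 3·(489,23) + (85,4)
…
step 6: (49579, 2332)  from 3·(16009,753) + (1552,73)
step 7: (263904, 12413)  from 5·(49579,2332) + (16009,753)
step 8: (313483, 14745)  from 1·(263904,12413) + (49579,2332)
step 9: (1204353, 56648)  from 3·(313483,14745) + (263904,12413)
(x₁, y₁) = (1204353, 56648);  1204353² − 452·56648² = 1 ✓
(1204353+56648√452)^2 = 2900932297217 + 136448377488√452
(1204353+56648√452)^3 = 6987493029899166849 + 328664025545553880√452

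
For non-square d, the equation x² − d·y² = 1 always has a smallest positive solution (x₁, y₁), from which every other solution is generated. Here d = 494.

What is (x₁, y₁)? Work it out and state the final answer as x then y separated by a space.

[22; 4,2,2,1,2,1,2,2,4,44] for √494; ℓ=10 ⇒ convergent index 9
step 0: (22, 1)  from 22·(1,0) + (0,1)
…
step 2: (200, 9)  from 2·(89,4) + (22,1)
step 3: (489, 22)  from 2·(200,9) + (89,4)
step 4: (689, 31)  from 1·(489,22) + (200,9)
step 5: (1867, 84)  from 2·(689,31) + (489,22)
step 6: (2556, 115)  from 1·(1867,84) + (689,31)
step 7: (6979, 314)  from 2·(2556,115) + (1867,84)
step 8: (16514, 743)  from 2·(6979,314) + (2556,115)
step 9: (73035, 3286)  from 4·(16514,743) + (6979,314)
(x₁, y₁) = (73035, 3286);  73035² − 494·3286² = 1 ✓

73035 3286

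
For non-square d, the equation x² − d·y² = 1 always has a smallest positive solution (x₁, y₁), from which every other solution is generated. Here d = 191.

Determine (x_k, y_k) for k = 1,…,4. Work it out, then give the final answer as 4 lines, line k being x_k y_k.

√191 → a₀=13, period (1,4,1,1,3,…,4,1,26); ℓ=16 even so k=15
a_0=13:  p_0=13·1+0=13,  q_0=13·0+1=1
a_1=1:  p_1=1·13+1=14,  q_1=1·1+0=1
a_2=4:  p_2=4·14+13=69,  q_2=4·1+1=5
a_3=1:  p_3=1·69+14=83,  q_3=1·5+1=6
a_4=1:  p_4=1·83+69=152,  q_4=1·6+5=11
a_5=3:  p_5=3·152+83=539,  q_5=3·11+6=39
a_6=2:  p_6=2·539+152=1230,  q_6=2·39+11=89
a_7=2:  p_7=2·1230+539=2999,  q_7=2·89+39=217
…
a_9=2:  p_9=2·40217+2999=83433,  q_9=2·2910+217=6037
a_10=2:  p_10=2·83433+40217=207083,  q_10=2·6037+2910=14984
a_11=3:  p_11=3·207083+83433=704682,  q_11=3·14984+6037=50989
a_12=1:  p_12=1·704682+207083=911765,  q_12=1·50989+14984=65973
a_13=1:  p_13=1·911765+704682=1616447,  q_13=1·65973+50989=116962
a_14=4:  p_14=4·1616447+911765=7377553,  q_14=4·116962+65973=533821
a_15=1:  p_15=1·7377553+1616447=8994000,  q_15=1·533821+116962=650783
fundamental: x₁=8994000, y₁=650783  (since 80892036000000 − 191·423518513089 = 1)
(8994000+650783√191)^2 = 161784071999999 + 11706284604000√191
(8994000+650783√191)^3 = 2910171887135973018000 + 210572647456751349217√191
(8994000+650783√191)^4 = 52348171905801720863712000001 + 3787780782452031563430792000√191

8994000 650783
161784071999999 11706284604000
2910171887135973018000 210572647456751349217
52348171905801720863712000001 3787780782452031563430792000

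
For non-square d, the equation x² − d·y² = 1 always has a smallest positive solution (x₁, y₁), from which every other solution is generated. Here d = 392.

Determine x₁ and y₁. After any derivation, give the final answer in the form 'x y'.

99 5

√392 = [19; 1,3,1,38, …], period ℓ=4 (even) → k=3
k=0  a_k=19  p_k/q_k = 19/1
k=1  a_k=1  p_k/q_k = 20/1
k=2  a_k=3  p_k/q_k = 79/4
k=3  a_k=1  p_k/q_k = 99/5
→ (99, 5).  Check: 99²=9801, 392·5²=9800, difference 1.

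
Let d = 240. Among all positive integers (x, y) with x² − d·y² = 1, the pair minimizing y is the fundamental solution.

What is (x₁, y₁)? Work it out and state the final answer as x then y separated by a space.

√240 = [15; 2,30, …], period ℓ=2 (even) → k=1
i=0: a=15 ⇒ p=15, q=1
i=1: a=2 ⇒ p=31, q=2
(x₁, y₁) = (31, 2);  31² − 240·2² = 1 ✓

31 2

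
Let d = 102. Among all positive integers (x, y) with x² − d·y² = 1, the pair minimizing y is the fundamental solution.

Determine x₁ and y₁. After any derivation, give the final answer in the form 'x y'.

101 10

√102 = [10; 10,20, …], period ℓ=2 (even) → k=1
i=0: a=10 ⇒ p=10, q=1
i=1: a=10 ⇒ p=101, q=10
→ (101, 10).  Check: 101²=10201, 102·10²=10200, difference 1.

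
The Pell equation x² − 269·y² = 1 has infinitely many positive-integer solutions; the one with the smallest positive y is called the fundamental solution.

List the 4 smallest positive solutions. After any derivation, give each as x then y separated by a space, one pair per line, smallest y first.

13449 820
361751201 22056360
9730383791049 593271970460
261727862849884801 15957829439376720

√269 = [16; 2,2,32, …], period ℓ=3 (odd) → k=5
i=0: a=16 ⇒ p=16, q=1
…
i=3: a=32 ⇒ p=2657, q=162
i=4: a=2 ⇒ p=5396, q=329
i=5: a=2 ⇒ p=13449, q=820
(x₁, y₁) = (13449, 820);  13449² − 269·820² = 1 ✓
(13449+820√269)^2 = 361751201 + 22056360√269
(13449+820√269)^3 = 9730383791049 + 593271970460√269
(13449+820√269)^4 = 261727862849884801 + 15957829439376720√269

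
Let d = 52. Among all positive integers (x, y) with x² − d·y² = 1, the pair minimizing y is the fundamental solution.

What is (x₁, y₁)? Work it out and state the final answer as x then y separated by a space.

[7; 4,1,2,1,4,14] for √52; ℓ=6 ⇒ convergent index 5
i=0: a=7 ⇒ p=7, q=1
…
i=4: a=1 ⇒ p=137, q=19
i=5: a=4 ⇒ p=649, q=90
(x₁, y₁) = (649, 90);  649² − 52·90² = 1 ✓

649 90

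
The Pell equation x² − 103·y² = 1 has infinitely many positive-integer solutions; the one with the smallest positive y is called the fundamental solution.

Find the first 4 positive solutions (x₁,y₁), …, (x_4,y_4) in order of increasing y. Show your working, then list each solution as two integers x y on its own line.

227528 22419
103537981567 10201900464
47115579739725224 4642436017523565
21440227253936863550977 2112568364380001494176

√103 → a₀=10, period (6,1,2,1,1,9,1,1,2,1,6,20); ℓ=12 even so k=11
step 0: (10, 1)  from 10·(1,0) + (0,1)
…
step 3: (203, 20)  from 2·(71,7) + (61,6)
step 4: (274, 27)  from 1·(203,20) + (71,7)
…
step 6: (4567, 450)  from 9·(477,47) + (274,27)
step 7: (5044, 497)  from 1·(4567,450) + (477,47)
step 8: (9611, 947)  from 1·(5044,497) + (4567,450)
…
step 10: (33877, 3338)  from 1·(24266,2391) + (9611,947)
step 11: (227528, 22419)  from 6·(33877,3338) + (24266,2391)
→ (227528, 22419).  Check: 227528²=51768990784, 103·22419²=51768990783, difference 1.
(x_2, y_2) = (227528·227528 + 103·22419·22419, 227528·22419 + 22419·227528) = (103537981567, 10201900464)
(x_3, y_3) = (227528·103537981567 + 103·22419·10201900464, 227528·10201900464 + 22419·103537981567) = (47115579739725224, 4642436017523565)
(x_4, y_4) = (227528·47115579739725224 + 103·22419·4642436017523565, 227528·4642436017523565 + 22419·47115579739725224) = (21440227253936863550977, 2112568364380001494176)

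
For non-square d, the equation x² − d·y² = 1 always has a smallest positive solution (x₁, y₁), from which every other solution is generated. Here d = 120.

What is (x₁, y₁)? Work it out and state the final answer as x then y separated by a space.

11 1

√120 = [10; 1,20, …], period ℓ=2 (even) → k=1
k=0  a_k=10  p_k/q_k = 10/1
k=1  a_k=1  p_k/q_k = 11/1
fundamental: x₁=11, y₁=1  (since 121 − 120·1 = 1)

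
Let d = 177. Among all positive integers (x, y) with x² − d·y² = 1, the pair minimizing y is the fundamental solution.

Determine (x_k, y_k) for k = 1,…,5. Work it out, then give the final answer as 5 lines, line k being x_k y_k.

√177 = [13; 3,3,2,8,2,3,3,26, …], period ℓ=8 (even) → k=7
k=0  a_k=13  p_k/q_k = 13/1
…
k=5  a_k=2  p_k/q_k = 5468/411
k=6  a_k=3  p_k/q_k = 18985/1427
k=7  a_k=3  p_k/q_k = 62423/4692
→ (62423, 4692).  Check: 62423²=3896630929, 177·4692²=3896630928, difference 1.
(62423+4692√177)^2 = 7793261857 + 585777432√177
(62423+4692√177)^3 = 972957569736599 + 73131969270780√177
(62423+4692√177)^4 = 121469860743542176897 + 9130233834994022448√177
(62423+4692√177)^5 = 15165026233415309047146263 + 1139873173290531757272228√177

62423 4692
7793261857 585777432
972957569736599 73131969270780
121469860743542176897 9130233834994022448
15165026233415309047146263 1139873173290531757272228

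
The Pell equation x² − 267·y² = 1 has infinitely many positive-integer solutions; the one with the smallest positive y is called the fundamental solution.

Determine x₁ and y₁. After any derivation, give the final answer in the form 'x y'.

d=267: √d = [16; 2,1,15,1,2,32] (ℓ=6, even), read p_5/q_5
a_0=16:  p_0=16·1+0=16,  q_0=16·0+1=1
a_1=2:  p_1=2·16+1=33,  q_1=2·1+0=2
…
a_3=15:  p_3=15·49+33=768,  q_3=15·3+2=47
a_4=1:  p_4=1·768+49=817,  q_4=1·47+3=50
a_5=2:  p_5=2·817+768=2402,  q_5=2·50+47=147
fundamental: x₁=2402, y₁=147  (since 5769604 − 267·21609 = 1)

2402 147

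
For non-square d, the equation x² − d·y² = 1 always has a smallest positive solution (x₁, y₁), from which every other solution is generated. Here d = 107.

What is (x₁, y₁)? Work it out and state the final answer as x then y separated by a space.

[10; 2,1,9,1,2,20] for √107; ℓ=6 ⇒ convergent index 5
a_0=10:  p_0=10·1+0=10,  q_0=10·0+1=1
…
a_2=1:  p_2=1·21+10=31,  q_2=1·2+1=3
…
a_4=1:  p_4=1·300+31=331,  q_4=1·29+3=32
a_5=2:  p_5=2·331+300=962,  q_5=2·32+29=93
(x₁, y₁) = (962, 93);  962² − 107·93² = 1 ✓

962 93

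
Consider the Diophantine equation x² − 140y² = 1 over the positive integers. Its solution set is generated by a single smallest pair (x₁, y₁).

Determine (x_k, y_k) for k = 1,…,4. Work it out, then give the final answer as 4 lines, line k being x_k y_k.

√140 → a₀=11, period (1,4,1,22); ℓ=4 even so k=3
a_0=11:  p_0=11·1+0=11,  q_0=11·0+1=1
a_1=1:  p_1=1·11+1=12,  q_1=1·1+0=1
a_2=4:  p_2=4·12+11=59,  q_2=4·1+1=5
a_3=1:  p_3=1·59+12=71,  q_3=1·5+1=6
(x₁, y₁) = (71, 6);  71² − 140·6² = 1 ✓
(71+6√140)^2 = 10081 + 852√140
(71+6√140)^3 = 1431431 + 120978√140
(71+6√140)^4 = 203253121 + 17178024√140

71 6
10081 852
1431431 120978
203253121 17178024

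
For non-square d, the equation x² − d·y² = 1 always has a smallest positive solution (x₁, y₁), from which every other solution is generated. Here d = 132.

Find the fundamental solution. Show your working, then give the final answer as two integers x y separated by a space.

23 2

√132 → a₀=11, period (2,22); ℓ=2 even so k=1
i=0: a=11 ⇒ p=11, q=1
i=1: a=2 ⇒ p=23, q=2
(x₁, y₁) = (23, 2);  23² − 132·2² = 1 ✓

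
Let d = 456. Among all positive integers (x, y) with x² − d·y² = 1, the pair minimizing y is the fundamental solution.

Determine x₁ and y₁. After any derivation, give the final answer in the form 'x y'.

√456 = [21; 2,1,4,1,2,42, …], period ℓ=6 (even) → k=5
a_0=21:  p_0=21·1+0=21,  q_0=21·0+1=1
…
a_4=1:  p_4=1·299+64=363,  q_4=1·14+3=17
a_5=2:  p_5=2·363+299=1025,  q_5=2·17+14=48
fundamental: x₁=1025, y₁=48  (since 1050625 − 456·2304 = 1)

1025 48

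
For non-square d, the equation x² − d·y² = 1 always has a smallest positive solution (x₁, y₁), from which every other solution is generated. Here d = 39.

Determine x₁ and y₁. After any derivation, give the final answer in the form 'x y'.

[6; 4,12] for √39; ℓ=2 ⇒ convergent index 1
step 0: (6, 1)  from 6·(1,0) + (0,1)
step 1: (25, 4)  from 4·(6,1) + (1,0)
fundamental: x₁=25, y₁=4  (since 625 − 39·16 = 1)

25 4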